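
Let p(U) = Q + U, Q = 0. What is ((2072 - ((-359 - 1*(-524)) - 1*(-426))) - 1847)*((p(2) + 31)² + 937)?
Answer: -741516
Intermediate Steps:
p(U) = U (p(U) = 0 + U = U)
((2072 - ((-359 - 1*(-524)) - 1*(-426))) - 1847)*((p(2) + 31)² + 937) = ((2072 - ((-359 - 1*(-524)) - 1*(-426))) - 1847)*((2 + 31)² + 937) = ((2072 - ((-359 + 524) + 426)) - 1847)*(33² + 937) = ((2072 - (165 + 426)) - 1847)*(1089 + 937) = ((2072 - 1*591) - 1847)*2026 = ((2072 - 591) - 1847)*2026 = (1481 - 1847)*2026 = -366*2026 = -741516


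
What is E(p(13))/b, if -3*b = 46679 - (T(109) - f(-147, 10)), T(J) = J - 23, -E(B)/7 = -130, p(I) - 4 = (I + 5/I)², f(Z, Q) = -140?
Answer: -2730/46453 ≈ -0.058769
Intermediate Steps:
p(I) = 4 + (I + 5/I)²
E(B) = 910 (E(B) = -7*(-130) = 910)
T(J) = -23 + J
b = -46453/3 (b = -(46679 - ((-23 + 109) - 1*(-140)))/3 = -(46679 - (86 + 140))/3 = -(46679 - 1*226)/3 = -(46679 - 226)/3 = -⅓*46453 = -46453/3 ≈ -15484.)
E(p(13))/b = 910/(-46453/3) = 910*(-3/46453) = -2730/46453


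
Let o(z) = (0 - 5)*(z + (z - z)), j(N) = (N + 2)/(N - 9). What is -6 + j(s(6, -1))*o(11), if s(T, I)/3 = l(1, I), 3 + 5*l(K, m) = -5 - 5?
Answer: -2099/84 ≈ -24.988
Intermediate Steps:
l(K, m) = -13/5 (l(K, m) = -3/5 + (-5 - 5)/5 = -3/5 + (1/5)*(-10) = -3/5 - 2 = -13/5)
s(T, I) = -39/5 (s(T, I) = 3*(-13/5) = -39/5)
j(N) = (2 + N)/(-9 + N)
o(z) = -5*z (o(z) = -5*(z + 0) = -5*z)
-6 + j(s(6, -1))*o(11) = -6 + ((2 - 39/5)/(-9 - 39/5))*(-5*11) = -6 + (-29/5/(-84/5))*(-55) = -6 - 5/84*(-29/5)*(-55) = -6 + (29/84)*(-55) = -6 - 1595/84 = -2099/84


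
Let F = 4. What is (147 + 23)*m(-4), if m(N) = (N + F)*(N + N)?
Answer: 0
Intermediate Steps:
m(N) = 2*N*(4 + N) (m(N) = (N + 4)*(N + N) = (4 + N)*(2*N) = 2*N*(4 + N))
(147 + 23)*m(-4) = (147 + 23)*(2*(-4)*(4 - 4)) = 170*(2*(-4)*0) = 170*0 = 0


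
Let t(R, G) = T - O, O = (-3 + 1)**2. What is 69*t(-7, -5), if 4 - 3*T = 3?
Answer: -253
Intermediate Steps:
T = 1/3 (T = 4/3 - 1/3*3 = 4/3 - 1 = 1/3 ≈ 0.33333)
O = 4 (O = (-2)**2 = 4)
t(R, G) = -11/3 (t(R, G) = 1/3 - 1*4 = 1/3 - 4 = -11/3)
69*t(-7, -5) = 69*(-11/3) = -253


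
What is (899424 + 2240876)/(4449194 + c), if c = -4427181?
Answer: 3140300/22013 ≈ 142.66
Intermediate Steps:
(899424 + 2240876)/(4449194 + c) = (899424 + 2240876)/(4449194 - 4427181) = 3140300/22013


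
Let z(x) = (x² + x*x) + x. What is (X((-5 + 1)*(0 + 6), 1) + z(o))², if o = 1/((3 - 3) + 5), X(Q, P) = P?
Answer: 1024/625 ≈ 1.6384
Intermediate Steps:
o = ⅕ (o = 1/(0 + 5) = 1/5 = ⅕ ≈ 0.20000)
z(x) = x + 2*x² (z(x) = (x² + x²) + x = 2*x² + x = x + 2*x²)
(X((-5 + 1)*(0 + 6), 1) + z(o))² = (1 + (1 + 2*(⅕))/5)² = (1 + (1 + ⅖)/5)² = (1 + (⅕)*(7/5))² = (1 + 7/25)² = (32/25)² = 1024/625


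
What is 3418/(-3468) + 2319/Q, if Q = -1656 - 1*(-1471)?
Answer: -4337311/320790 ≈ -13.521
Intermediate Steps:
Q = -185 (Q = -1656 + 1471 = -185)
3418/(-3468) + 2319/Q = 3418/(-3468) + 2319/(-185) = 3418*(-1/3468) + 2319*(-1/185) = -1709/1734 - 2319/185 = -4337311/320790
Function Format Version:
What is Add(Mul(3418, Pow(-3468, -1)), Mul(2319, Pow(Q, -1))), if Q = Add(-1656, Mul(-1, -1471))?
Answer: Rational(-4337311, 320790) ≈ -13.521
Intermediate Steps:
Q = -185 (Q = Add(-1656, 1471) = -185)
Add(Mul(3418, Pow(-3468, -1)), Mul(2319, Pow(Q, -1))) = Add(Mul(3418, Pow(-3468, -1)), Mul(2319, Pow(-185, -1))) = Add(Mul(3418, Rational(-1, 3468)), Mul(2319, Rational(-1, 185))) = Add(Rational(-1709, 1734), Rational(-2319, 185)) = Rational(-4337311, 320790)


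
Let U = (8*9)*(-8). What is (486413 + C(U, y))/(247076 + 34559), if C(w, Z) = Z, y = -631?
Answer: 485782/281635 ≈ 1.7249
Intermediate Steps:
U = -576 (U = 72*(-8) = -576)
(486413 + C(U, y))/(247076 + 34559) = (486413 - 631)/(247076 + 34559) = 485782/281635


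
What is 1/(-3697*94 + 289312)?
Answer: -1/58206 ≈ -1.7180e-5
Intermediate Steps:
1/(-3697*94 + 289312) = 1/(-347518 + 289312) = 1/(-58206) = -1/58206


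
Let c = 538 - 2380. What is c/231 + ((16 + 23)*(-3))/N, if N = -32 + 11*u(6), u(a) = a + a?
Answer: -70409/7700 ≈ -9.1440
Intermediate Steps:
u(a) = 2*a
N = 100 (N = -32 + 11*(2*6) = -32 + 11*12 = -32 + 132 = 100)
c = -1842
c/231 + ((16 + 23)*(-3))/N = -1842/231 + ((16 + 23)*(-3))/100 = -1842*1/231 + (39*(-3))*(1/100) = -614/77 - 117*1/100 = -614/77 - 117/100 = -70409/7700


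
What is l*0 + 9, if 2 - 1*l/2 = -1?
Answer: 9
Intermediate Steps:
l = 6 (l = 4 - 2*(-1) = 4 + 2 = 6)
l*0 + 9 = 6*0 + 9 = 0 + 9 = 9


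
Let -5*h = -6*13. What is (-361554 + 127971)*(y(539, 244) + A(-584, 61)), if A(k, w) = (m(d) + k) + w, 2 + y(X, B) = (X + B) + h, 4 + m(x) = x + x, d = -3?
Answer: -307862394/5 ≈ -6.1572e+7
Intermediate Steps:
h = 78/5 (h = -(-6)*13/5 = -1/5*(-78) = 78/5 ≈ 15.600)
m(x) = -4 + 2*x (m(x) = -4 + (x + x) = -4 + 2*x)
y(X, B) = 68/5 + B + X (y(X, B) = -2 + ((X + B) + 78/5) = -2 + ((B + X) + 78/5) = -2 + (78/5 + B + X) = 68/5 + B + X)
A(k, w) = -10 + k + w (A(k, w) = ((-4 + 2*(-3)) + k) + w = ((-4 - 6) + k) + w = (-10 + k) + w = -10 + k + w)
(-361554 + 127971)*(y(539, 244) + A(-584, 61)) = (-361554 + 127971)*((68/5 + 244 + 539) + (-10 - 584 + 61)) = -233583*(3983/5 - 533) = -233583*1318/5 = -307862394/5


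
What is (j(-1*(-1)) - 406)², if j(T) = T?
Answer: 164025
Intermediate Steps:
(j(-1*(-1)) - 406)² = (-1*(-1) - 406)² = (1 - 406)² = (-405)² = 164025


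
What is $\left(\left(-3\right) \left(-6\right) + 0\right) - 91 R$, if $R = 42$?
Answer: $-3804$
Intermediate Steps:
$\left(\left(-3\right) \left(-6\right) + 0\right) - 91 R = \left(\left(-3\right) \left(-6\right) + 0\right) - 3822 = \left(18 + 0\right) - 3822 = 18 - 3822 = -3804$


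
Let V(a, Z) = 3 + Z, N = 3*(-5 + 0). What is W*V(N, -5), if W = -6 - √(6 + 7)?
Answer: 12 + 2*√13 ≈ 19.211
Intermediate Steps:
N = -15 (N = 3*(-5) = -15)
W = -6 - √13 ≈ -9.6055
W*V(N, -5) = (-6 - √13)*(3 - 5) = (-6 - √13)*(-2) = 12 + 2*√13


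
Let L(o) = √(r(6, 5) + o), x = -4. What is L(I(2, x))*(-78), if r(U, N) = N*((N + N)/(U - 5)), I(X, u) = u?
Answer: -78*√46 ≈ -529.02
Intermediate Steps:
r(U, N) = 2*N²/(-5 + U) (r(U, N) = N*((2*N)/(-5 + U)) = N*(2*N/(-5 + U)) = 2*N²/(-5 + U))
L(o) = √(50 + o) (L(o) = √(2*5²/(-5 + 6) + o) = √(2*25/1 + o) = √(2*25*1 + o) = √(50 + o))
L(I(2, x))*(-78) = √(50 - 4)*(-78) = √46*(-78) = -78*√46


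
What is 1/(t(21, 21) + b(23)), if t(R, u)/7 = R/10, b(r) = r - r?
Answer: 10/147 ≈ 0.068027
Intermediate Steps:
b(r) = 0
t(R, u) = 7*R/10 (t(R, u) = 7*(R/10) = 7*R/10)
1/(t(21, 21) + b(23)) = 1/((7/10)*21 + 0) = 1/(147/10 + 0) = 1/(147/10) = 10/147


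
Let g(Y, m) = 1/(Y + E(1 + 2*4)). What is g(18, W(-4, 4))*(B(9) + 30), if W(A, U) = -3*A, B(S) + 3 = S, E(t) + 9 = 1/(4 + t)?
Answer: 234/59 ≈ 3.9661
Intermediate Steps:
E(t) = -9 + 1/(4 + t)
B(S) = -3 + S
g(Y, m) = 1/(-116/13 + Y) (g(Y, m) = 1/(Y + (-35 - 9*(1 + 2*4))/(4 + (1 + 2*4))) = 1/(Y + (-35 - 9*(1 + 8))/(4 + (1 + 8))) = 1/(Y + (-35 - 9*9)/(4 + 9)) = 1/(Y + (-35 - 81)/13) = 1/(Y + (1/13)*(-116)) = 1/(Y - 116/13) = 1/(-116/13 + Y))
g(18, W(-4, 4))*(B(9) + 30) = (13/(-116 + 13*18))*((-3 + 9) + 30) = (13/(-116 + 234))*(6 + 30) = (13/118)*36 = 234/59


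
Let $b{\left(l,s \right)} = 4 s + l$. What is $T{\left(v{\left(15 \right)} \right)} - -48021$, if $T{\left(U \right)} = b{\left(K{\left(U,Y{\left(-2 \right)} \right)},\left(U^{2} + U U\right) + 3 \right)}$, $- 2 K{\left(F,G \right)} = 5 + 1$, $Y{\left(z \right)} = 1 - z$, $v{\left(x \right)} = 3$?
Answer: $48102$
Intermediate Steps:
$K{\left(F,G \right)} = -3$ ($K{\left(F,G \right)} = - \frac{5 + 1}{2} = \left(- \frac{1}{2}\right) 6 = -3$)
$b{\left(l,s \right)} = l + 4 s$
$T{\left(U \right)} = 9 + 8 U^{2}$ ($T{\left(U \right)} = -3 + 4 \left(\left(U^{2} + U U\right) + 3\right) = -3 + 4 \left(\left(U^{2} + U^{2}\right) + 3\right) = -3 + 4 \left(2 U^{2} + 3\right) = -3 + 4 \left(3 + 2 U^{2}\right) = -3 + \left(12 + 8 U^{2}\right) = 9 + 8 U^{2}$)
$T{\left(v{\left(15 \right)} \right)} - -48021 = \left(9 + 8 \cdot 3^{2}\right) - -48021 = \left(9 + 8 \cdot 9\right) + 48021 = \left(9 + 72\right) + 48021 = 81 + 48021 = 48102$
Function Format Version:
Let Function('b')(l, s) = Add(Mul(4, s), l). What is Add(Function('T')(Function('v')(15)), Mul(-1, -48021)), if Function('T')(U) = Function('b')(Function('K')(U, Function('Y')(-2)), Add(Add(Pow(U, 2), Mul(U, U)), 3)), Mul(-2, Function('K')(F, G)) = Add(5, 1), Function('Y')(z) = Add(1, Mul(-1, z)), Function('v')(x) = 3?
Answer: 48102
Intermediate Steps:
Function('K')(F, G) = -3 (Function('K')(F, G) = Mul(Rational(-1, 2), Add(5, 1)) = Mul(Rational(-1, 2), 6) = -3)
Function('b')(l, s) = Add(l, Mul(4, s))
Function('T')(U) = Add(9, Mul(8, Pow(U, 2))) (Function('T')(U) = Add(-3, Mul(4, Add(Add(Pow(U, 2), Mul(U, U)), 3))) = Add(-3, Mul(4, Add(Add(Pow(U, 2), Pow(U, 2)), 3))) = Add(-3, Mul(4, Add(Mul(2, Pow(U, 2)), 3))) = Add(-3, Mul(4, Add(3, Mul(2, Pow(U, 2))))) = Add(-3, Add(12, Mul(8, Pow(U, 2)))) = Add(9, Mul(8, Pow(U, 2))))
Add(Function('T')(Function('v')(15)), Mul(-1, -48021)) = Add(Add(9, Mul(8, Pow(3, 2))), Mul(-1, -48021)) = Add(Add(9, Mul(8, 9)), 48021) = Add(Add(9, 72), 48021) = Add(81, 48021) = 48102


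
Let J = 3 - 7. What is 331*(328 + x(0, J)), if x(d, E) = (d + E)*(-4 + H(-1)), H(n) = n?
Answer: 115188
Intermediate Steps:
J = -4
x(d, E) = -5*E - 5*d (x(d, E) = (d + E)*(-4 - 1) = (E + d)*(-5) = -5*E - 5*d)
331*(328 + x(0, J)) = 331*(328 + (-5*(-4) - 5*0)) = 331*(328 + (20 + 0)) = 331*(328 + 20) = 331*348 = 115188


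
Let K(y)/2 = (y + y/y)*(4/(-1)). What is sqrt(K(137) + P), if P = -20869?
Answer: I*sqrt(21973) ≈ 148.23*I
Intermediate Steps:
K(y) = -8 - 8*y (K(y) = 2*((y + y/y)*(4/(-1))) = 2*((y + 1)*(4*(-1))) = 2*((1 + y)*(-4)) = 2*(-4 - 4*y) = -8 - 8*y)
sqrt(K(137) + P) = sqrt((-8 - 8*137) - 20869) = sqrt((-8 - 1096) - 20869) = sqrt(-1104 - 20869) = sqrt(-21973) = I*sqrt(21973)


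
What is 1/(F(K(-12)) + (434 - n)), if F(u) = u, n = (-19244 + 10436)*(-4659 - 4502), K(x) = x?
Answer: -1/80689666 ≈ -1.2393e-8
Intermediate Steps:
n = 80690088 (n = -8808*(-9161) = 80690088)
1/(F(K(-12)) + (434 - n)) = 1/(-12 + (434 - 1*80690088)) = 1/(-12 + (434 - 80690088)) = 1/(-12 - 80689654) = 1/(-80689666) = -1/80689666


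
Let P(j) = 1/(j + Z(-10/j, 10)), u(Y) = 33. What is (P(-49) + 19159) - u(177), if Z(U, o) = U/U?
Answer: 918047/48 ≈ 19126.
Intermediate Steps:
Z(U, o) = 1
P(j) = 1/(1 + j) (P(j) = 1/(j + 1) = 1/(1 + j))
(P(-49) + 19159) - u(177) = (1/(1 - 49) + 19159) - 1*33 = (1/(-48) + 19159) - 33 = (-1/48 + 19159) - 33 = 919631/48 - 33 = 918047/48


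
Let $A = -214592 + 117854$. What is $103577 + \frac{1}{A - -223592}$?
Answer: $\frac{13139156759}{126854} \approx 1.0358 \cdot 10^{5}$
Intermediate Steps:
$A = -96738$
$103577 + \frac{1}{A - -223592} = 103577 + \frac{1}{-96738 - -223592} = 103577 + \frac{1}{-96738 + 223592} = 103577 + \frac{1}{126854} = \frac{13139156759}{126854}$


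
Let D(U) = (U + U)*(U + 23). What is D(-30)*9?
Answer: 3780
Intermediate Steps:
D(U) = 2*U*(23 + U) (D(U) = (2*U)*(23 + U) = 2*U*(23 + U))
D(-30)*9 = (2*(-30)*(23 - 30))*9 = (2*(-30)*(-7))*9 = 420*9 = 3780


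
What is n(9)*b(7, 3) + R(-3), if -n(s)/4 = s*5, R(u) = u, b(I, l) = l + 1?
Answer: -723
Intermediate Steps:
b(I, l) = 1 + l
n(s) = -20*s (n(s) = -4*s*5 = -20*s)
n(9)*b(7, 3) + R(-3) = (-20*9)*(1 + 3) - 3 = -180*4 - 3 = -720 - 3 = -723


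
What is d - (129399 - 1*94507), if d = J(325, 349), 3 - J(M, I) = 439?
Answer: -35328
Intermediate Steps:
J(M, I) = -436 (J(M, I) = 3 - 1*439 = 3 - 439 = -436)
d = -436
d - (129399 - 1*94507) = -436 - (129399 - 1*94507) = -436 - (129399 - 94507) = -436 - 1*34892 = -436 - 34892 = -35328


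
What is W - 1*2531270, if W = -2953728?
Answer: -5484998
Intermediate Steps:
W - 1*2531270 = -2953728 - 1*2531270 = -2953728 - 2531270 = -5484998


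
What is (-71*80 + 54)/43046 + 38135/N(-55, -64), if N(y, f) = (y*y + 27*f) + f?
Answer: 817311176/26537859 ≈ 30.798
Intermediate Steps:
N(y, f) = y**2 + 28*f (N(y, f) = (y**2 + 27*f) + f = y**2 + 28*f)
(-71*80 + 54)/43046 + 38135/N(-55, -64) = (-71*80 + 54)/43046 + 38135/((-55)**2 + 28*(-64)) = (-5680 + 54)*(1/43046) + 38135/(3025 - 1792) = -5626*1/43046 + 38135/1233 = -2813/21523 + 38135*(1/1233) = -2813/21523 + 38135/1233 = 817311176/26537859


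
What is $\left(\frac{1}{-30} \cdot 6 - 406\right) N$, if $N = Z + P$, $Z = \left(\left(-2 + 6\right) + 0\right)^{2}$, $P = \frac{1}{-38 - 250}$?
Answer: $- \frac{3118939}{480} \approx -6497.8$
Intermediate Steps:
$P = - \frac{1}{288}$ ($P = \frac{1}{-288} = - \frac{1}{288} \approx -0.0034722$)
$Z = 16$ ($Z = \left(4 + 0\right)^{2} = 4^{2} = 16$)
$N = \frac{4607}{288}$ ($N = 16 - \frac{1}{288} = \frac{4607}{288} \approx 15.997$)
$\left(\frac{1}{-30} \cdot 6 - 406\right) N = \left(\frac{1}{-30} \cdot 6 - 406\right) \frac{4607}{288} = \left(\left(- \frac{1}{30}\right) 6 - 406\right) \frac{4607}{288} = \left(- \frac{1}{5} - 406\right) \frac{4607}{288} = \left(- \frac{2031}{5}\right) \frac{4607}{288} = - \frac{3118939}{480}$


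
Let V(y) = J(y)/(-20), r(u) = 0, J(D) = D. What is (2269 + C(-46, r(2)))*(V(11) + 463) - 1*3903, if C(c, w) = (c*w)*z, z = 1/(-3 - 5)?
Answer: 20907921/20 ≈ 1.0454e+6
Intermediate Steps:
z = -⅛ (z = 1/(-8) = -⅛ ≈ -0.12500)
C(c, w) = -c*w/8 (C(c, w) = (c*w)*(-⅛) = -c*w/8)
V(y) = -y/20 (V(y) = y/(-20) = y*(-1/20) = -y/20)
(2269 + C(-46, r(2)))*(V(11) + 463) - 1*3903 = (2269 - ⅛*(-46)*0)*(-1/20*11 + 463) - 1*3903 = (2269 + 0)*(-11/20 + 463) - 3903 = 2269*(9249/20) - 3903 = 20985981/20 - 3903 = 20907921/20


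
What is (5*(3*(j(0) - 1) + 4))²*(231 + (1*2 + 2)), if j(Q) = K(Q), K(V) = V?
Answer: 5875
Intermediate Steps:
j(Q) = Q
(5*(3*(j(0) - 1) + 4))²*(231 + (1*2 + 2)) = (5*(3*(0 - 1) + 4))²*(231 + (1*2 + 2)) = (5*(3*(-1) + 4))²*(231 + (2 + 2)) = (5*(-3 + 4))²*(231 + 4) = (5*1)²*235 = 5²*235 = 25*235 = 5875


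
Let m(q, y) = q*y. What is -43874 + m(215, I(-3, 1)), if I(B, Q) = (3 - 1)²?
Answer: -43014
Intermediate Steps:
I(B, Q) = 4 (I(B, Q) = 2² = 4)
-43874 + m(215, I(-3, 1)) = -43874 + 215*4 = -43874 + 860 = -43014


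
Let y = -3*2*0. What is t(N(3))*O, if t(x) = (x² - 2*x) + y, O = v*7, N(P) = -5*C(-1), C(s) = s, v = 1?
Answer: 105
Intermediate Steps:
y = 0 (y = -6*0 = 0)
N(P) = 5 (N(P) = -5*(-1) = 5)
O = 7 (O = 1*7 = 7)
t(x) = x² - 2*x (t(x) = (x² - 2*x) + 0 = x² - 2*x)
t(N(3))*O = (5*(-2 + 5))*7 = (5*3)*7 = 15*7 = 105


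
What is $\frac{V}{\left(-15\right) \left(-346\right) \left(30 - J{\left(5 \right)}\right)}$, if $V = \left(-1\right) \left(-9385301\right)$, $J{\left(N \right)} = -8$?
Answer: $\frac{9385301}{197220} \approx 47.588$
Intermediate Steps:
$V = 9385301$
$\frac{V}{\left(-15\right) \left(-346\right) \left(30 - J{\left(5 \right)}\right)} = \frac{9385301}{\left(-15\right) \left(-346\right) \left(30 - -8\right)} = \frac{9385301}{5190 \left(30 + 8\right)} = \frac{9385301}{5190 \cdot 38} = \frac{9385301}{197220}$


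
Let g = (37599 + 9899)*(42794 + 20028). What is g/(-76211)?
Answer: -175524668/4483 ≈ -39153.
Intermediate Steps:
g = 2983919356 (g = 47498*62822 = 2983919356)
g/(-76211) = 2983919356/(-76211) = 2983919356*(-1/76211) = -175524668/4483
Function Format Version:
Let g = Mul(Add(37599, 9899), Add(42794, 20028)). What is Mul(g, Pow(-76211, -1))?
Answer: Rational(-175524668, 4483) ≈ -39153.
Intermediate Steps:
g = 2983919356 (g = Mul(47498, 62822) = 2983919356)
Mul(g, Pow(-76211, -1)) = Mul(2983919356, Pow(-76211, -1)) = Mul(2983919356, Rational(-1, 76211)) = Rational(-175524668, 4483)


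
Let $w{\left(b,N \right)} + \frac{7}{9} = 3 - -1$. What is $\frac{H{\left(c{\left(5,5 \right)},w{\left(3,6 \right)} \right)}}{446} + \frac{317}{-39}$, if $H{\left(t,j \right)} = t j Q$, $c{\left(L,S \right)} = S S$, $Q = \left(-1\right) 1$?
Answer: $- \frac{433571}{52182} \approx -8.3088$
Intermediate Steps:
$Q = -1$
$c{\left(L,S \right)} = S^{2}$
$w{\left(b,N \right)} = \frac{29}{9}$ ($w{\left(b,N \right)} = - \frac{7}{9} + \left(3 - -1\right) = - \frac{7}{9} + \left(3 + 1\right) = - \frac{7}{9} + 4 = \frac{29}{9}$)
$H{\left(t,j \right)} = - j t$ ($H{\left(t,j \right)} = t j \left(-1\right) = j t \left(-1\right) = - j t$)
$\frac{H{\left(c{\left(5,5 \right)},w{\left(3,6 \right)} \right)}}{446} + \frac{317}{-39} = \frac{\left(-1\right) \frac{29}{9} \cdot 5^{2}}{446} + \frac{317}{-39} = \left(-1\right) \frac{29}{9} \cdot 25 \cdot \frac{1}{446} + 317 \left(- \frac{1}{39}\right) = \left(- \frac{725}{9}\right) \frac{1}{446} - \frac{317}{39} = - \frac{725}{4014} - \frac{317}{39} = - \frac{433571}{52182}$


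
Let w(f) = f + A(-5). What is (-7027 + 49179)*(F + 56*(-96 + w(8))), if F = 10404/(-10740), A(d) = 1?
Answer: -183837812664/895 ≈ -2.0541e+8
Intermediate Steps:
w(f) = 1 + f (w(f) = f + 1 = 1 + f)
F = -867/895 (F = 10404*(-1/10740) = -867/895 ≈ -0.96871)
(-7027 + 49179)*(F + 56*(-96 + w(8))) = (-7027 + 49179)*(-867/895 + 56*(-96 + (1 + 8))) = 42152*(-867/895 + 56*(-96 + 9)) = 42152*(-867/895 + 56*(-87)) = 42152*(-867/895 - 4872) = 42152*(-4361307/895) = -183837812664/895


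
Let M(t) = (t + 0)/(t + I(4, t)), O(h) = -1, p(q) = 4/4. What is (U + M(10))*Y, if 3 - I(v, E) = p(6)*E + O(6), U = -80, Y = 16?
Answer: -1240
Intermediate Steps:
p(q) = 1 (p(q) = 4*(¼) = 1)
I(v, E) = 4 - E (I(v, E) = 3 - (1*E - 1) = 3 - (E - 1) = 3 - (-1 + E) = 3 + (1 - E) = 4 - E)
M(t) = t/4 (M(t) = (t + 0)/(t + (4 - t)) = t/4)
(U + M(10))*Y = (-80 + (¼)*10)*16 = (-80 + 5/2)*16 = -155/2*16 = -1240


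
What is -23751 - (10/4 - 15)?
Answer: -47477/2 ≈ -23739.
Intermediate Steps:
-23751 - (10/4 - 15) = -23751 - ((¼)*10 - 15) = -23751 - (5/2 - 15) = -23751 - 1*(-25/2) = -23751 + 25/2 = -47477/2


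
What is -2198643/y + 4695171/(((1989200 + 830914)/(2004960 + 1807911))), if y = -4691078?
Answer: 2332779615460503325/367482631747 ≈ 6.3480e+6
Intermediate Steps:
-2198643/y + 4695171/(((1989200 + 830914)/(2004960 + 1807911))) = -2198643/(-4691078) + 4695171/(((1989200 + 830914)/(2004960 + 1807911))) = -2198643*(-1/4691078) + 4695171/((2820114/3812871)) = 2198643/4691078 + 4695171/((2820114*(1/3812871))) = 2198643/4691078 + 4695171/(940038/1270957) = 2198643/4691078 + 4695171*(1270957/940038) = 2198643/4691078 + 1989120149549/313346 = 2332779615460503325/367482631747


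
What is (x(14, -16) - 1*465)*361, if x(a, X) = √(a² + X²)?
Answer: -167865 + 722*√113 ≈ -1.6019e+5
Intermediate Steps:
x(a, X) = √(X² + a²)
(x(14, -16) - 1*465)*361 = (√((-16)² + 14²) - 1*465)*361 = (√(256 + 196) - 465)*361 = (√452 - 465)*361 = (2*√113 - 465)*361 = (-465 + 2*√113)*361 = -167865 + 722*√113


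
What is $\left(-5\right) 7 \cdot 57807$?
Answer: $-2023245$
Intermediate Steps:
$\left(-5\right) 7 \cdot 57807 = \left(-35\right) 57807 = -2023245$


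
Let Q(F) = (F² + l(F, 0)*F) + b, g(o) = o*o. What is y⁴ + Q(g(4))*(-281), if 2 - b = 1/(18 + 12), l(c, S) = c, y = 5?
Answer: -4313989/30 ≈ -1.4380e+5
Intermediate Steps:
g(o) = o²
b = 59/30 (b = 2 - 1/(18 + 12) = 2 - 1/30 = 59/30 ≈ 1.9667)
Q(F) = 59/30 + 2*F² (Q(F) = (F² + F*F) + 59/30 = (F² + F²) + 59/30 = 2*F² + 59/30 = 59/30 + 2*F²)
y⁴ + Q(g(4))*(-281) = 5⁴ + (59/30 + 2*(4²)²)*(-281) = 625 + (59/30 + 2*16²)*(-281) = 625 + (59/30 + 2*256)*(-281) = 625 + (59/30 + 512)*(-281) = 625 + (15419/30)*(-281) = 625 - 4332739/30 = -4313989/30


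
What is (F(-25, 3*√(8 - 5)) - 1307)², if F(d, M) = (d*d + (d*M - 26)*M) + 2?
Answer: 1854277 + 211380*√3 ≈ 2.2204e+6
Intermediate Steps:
F(d, M) = 2 + d² + M*(-26 + M*d) (F(d, M) = (d² + (M*d - 26)*M) + 2 = (d² + (-26 + M*d)*M) + 2 = (d² + M*(-26 + M*d)) + 2 = 2 + d² + M*(-26 + M*d))
(F(-25, 3*√(8 - 5)) - 1307)² = ((2 + (-25)² - 78*√(8 - 5) - 25*(3*√(8 - 5))²) - 1307)² = ((2 + 625 - 78*√3 - 25*(3*√3)²) - 1307)² = ((2 + 625 - 78*√3 - 25*27) - 1307)² = ((2 + 625 - 78*√3 - 675) - 1307)² = ((-48 - 78*√3) - 1307)² = (-1355 - 78*√3)²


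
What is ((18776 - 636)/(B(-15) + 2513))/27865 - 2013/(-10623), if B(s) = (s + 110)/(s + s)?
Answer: 56389954985/297174200587 ≈ 0.18975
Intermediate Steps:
B(s) = (110 + s)/(2*s) (B(s) = (110 + s)/((2*s)) = (110 + s)*(1/(2*s)) = (110 + s)/(2*s))
((18776 - 636)/(B(-15) + 2513))/27865 - 2013/(-10623) = ((18776 - 636)/((1/2)*(110 - 15)/(-15) + 2513))/27865 - 2013/(-10623) = (18140/((1/2)*(-1/15)*95 + 2513))*(1/27865) - 2013*(-1/10623) = (18140/(-19/6 + 2513))*(1/27865) + 671/3541 = (18140/(15059/6))*(1/27865) + 671/3541 = (18140*(6/15059))*(1/27865) + 671/3541 = (108840/15059)*(1/27865) + 671/3541 = 21768/83923807 + 671/3541 = 56389954985/297174200587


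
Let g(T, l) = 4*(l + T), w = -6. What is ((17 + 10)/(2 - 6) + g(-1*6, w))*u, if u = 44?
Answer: -2409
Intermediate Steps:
g(T, l) = 4*T + 4*l (g(T, l) = 4*(T + l) = 4*T + 4*l)
((17 + 10)/(2 - 6) + g(-1*6, w))*u = ((17 + 10)/(2 - 6) + (4*(-1*6) + 4*(-6)))*44 = (27/(-4) + (4*(-6) - 24))*44 = (27*(-1/4) + (-24 - 24))*44 = (-27/4 - 48)*44 = -219/4*44 = -2409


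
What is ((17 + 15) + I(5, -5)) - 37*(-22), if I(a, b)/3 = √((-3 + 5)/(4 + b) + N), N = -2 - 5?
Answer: 846 + 9*I ≈ 846.0 + 9.0*I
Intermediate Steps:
N = -7
I(a, b) = 3*√(-7 + 2/(4 + b)) (I(a, b) = 3*√((-3 + 5)/(4 + b) - 7) = 3*√(2/(4 + b) - 7) = 3*√(-7 + 2/(4 + b)))
((17 + 15) + I(5, -5)) - 37*(-22) = ((17 + 15) + 3*√((-26 - 7*(-5))/(4 - 5))) - 37*(-22) = (32 + 3*√((-26 + 35)/(-1))) + 814 = (32 + 3*√(-1*9)) + 814 = (32 + 3*√(-9)) + 814 = (32 + 3*(3*I)) + 814 = (32 + 9*I) + 814 = 846 + 9*I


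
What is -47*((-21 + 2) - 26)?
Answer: 2115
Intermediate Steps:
-47*((-21 + 2) - 26) = -47*(-19 - 26) = -47*(-45) = 2115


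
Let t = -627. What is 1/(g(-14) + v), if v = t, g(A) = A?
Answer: -1/641 ≈ -0.0015601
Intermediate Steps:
v = -627
1/(g(-14) + v) = 1/(-14 - 627) = 1/(-641) = -1/641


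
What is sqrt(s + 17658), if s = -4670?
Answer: 2*sqrt(3247) ≈ 113.96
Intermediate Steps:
sqrt(s + 17658) = sqrt(-4670 + 17658) = sqrt(12988) = 2*sqrt(3247)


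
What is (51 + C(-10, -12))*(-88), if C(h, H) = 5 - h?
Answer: -5808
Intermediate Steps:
(51 + C(-10, -12))*(-88) = (51 + (5 - 1*(-10)))*(-88) = (51 + (5 + 10))*(-88) = (51 + 15)*(-88) = 66*(-88) = -5808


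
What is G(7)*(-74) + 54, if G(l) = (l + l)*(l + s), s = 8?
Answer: -15486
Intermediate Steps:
G(l) = 2*l*(8 + l) (G(l) = (l + l)*(l + 8) = (2*l)*(8 + l) = 2*l*(8 + l))
G(7)*(-74) + 54 = (2*7*(8 + 7))*(-74) + 54 = (2*7*15)*(-74) + 54 = 210*(-74) + 54 = -15540 + 54 = -15486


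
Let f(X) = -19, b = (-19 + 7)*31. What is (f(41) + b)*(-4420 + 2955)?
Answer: 572815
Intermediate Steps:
b = -372 (b = -12*31 = -372)
(f(41) + b)*(-4420 + 2955) = (-19 - 372)*(-4420 + 2955) = -391*(-1465) = 572815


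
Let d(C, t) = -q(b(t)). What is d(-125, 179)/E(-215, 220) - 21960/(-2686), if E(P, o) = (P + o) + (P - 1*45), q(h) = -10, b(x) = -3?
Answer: 32782/4029 ≈ 8.1365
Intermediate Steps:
d(C, t) = 10 (d(C, t) = -1*(-10) = 10)
E(P, o) = -45 + o + 2*P (E(P, o) = (P + o) + (P - 45) = (P + o) + (-45 + P) = -45 + o + 2*P)
d(-125, 179)/E(-215, 220) - 21960/(-2686) = 10/(-45 + 220 + 2*(-215)) - 21960/(-2686) = 10/(-45 + 220 - 430) - 21960*(-1/2686) = 10/(-255) + 10980/1343 = 10*(-1/255) + 10980/1343 = -2/51 + 10980/1343 = 32782/4029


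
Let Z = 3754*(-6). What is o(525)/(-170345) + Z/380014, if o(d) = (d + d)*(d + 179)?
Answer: -4067759994/924764069 ≈ -4.3987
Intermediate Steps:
o(d) = 2*d*(179 + d) (o(d) = (2*d)*(179 + d) = 2*d*(179 + d))
Z = -22524
o(525)/(-170345) + Z/380014 = (2*525*(179 + 525))/(-170345) - 22524/380014 = (2*525*704)*(-1/170345) - 22524*1/380014 = 739200*(-1/170345) - 11262/190007 = -21120/4867 - 11262/190007 = -4067759994/924764069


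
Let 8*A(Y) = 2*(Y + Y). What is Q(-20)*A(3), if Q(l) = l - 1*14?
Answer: -51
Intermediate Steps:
Q(l) = -14 + l (Q(l) = l - 14 = -14 + l)
A(Y) = Y/2 (A(Y) = (2*(Y + Y))/8 = (2*(2*Y))/8 = (4*Y)/8 = Y/2)
Q(-20)*A(3) = (-14 - 20)*((½)*3) = -34*3/2 = -51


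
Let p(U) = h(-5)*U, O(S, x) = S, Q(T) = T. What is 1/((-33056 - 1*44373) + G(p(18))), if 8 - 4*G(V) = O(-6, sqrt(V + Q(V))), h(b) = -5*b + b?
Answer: -2/154851 ≈ -1.2916e-5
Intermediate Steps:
h(b) = -4*b
p(U) = 20*U (p(U) = (-4*(-5))*U = 20*U)
G(V) = 7/2 (G(V) = 2 - 1/4*(-6) = 2 + 3/2 = 7/2)
1/((-33056 - 1*44373) + G(p(18))) = 1/((-33056 - 1*44373) + 7/2) = 1/((-33056 - 44373) + 7/2) = 1/(-77429 + 7/2) = 1/(-154851/2) = -2/154851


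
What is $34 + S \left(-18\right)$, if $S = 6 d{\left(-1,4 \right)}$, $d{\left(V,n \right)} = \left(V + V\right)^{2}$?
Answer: $-398$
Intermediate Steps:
$d{\left(V,n \right)} = 4 V^{2}$ ($d{\left(V,n \right)} = \left(2 V\right)^{2} = 4 V^{2}$)
$S = 24$ ($S = 6 \cdot 4 \left(-1\right)^{2} = 6 \cdot 4 \cdot 1 = 6 \cdot 4 = 24$)
$34 + S \left(-18\right) = 34 + 24 \left(-18\right) = 34 - 432 = -398$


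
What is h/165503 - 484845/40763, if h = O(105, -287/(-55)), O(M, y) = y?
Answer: -4413369912944/371051933395 ≈ -11.894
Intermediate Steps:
h = 287/55 (h = -287/(-55) = -287*(-1/55) = 287/55 ≈ 5.2182)
h/165503 - 484845/40763 = (287/55)/165503 - 484845/40763 = (287/55)*(1/165503) - 484845*1/40763 = 287/9102665 - 484845/40763 = -4413369912944/371051933395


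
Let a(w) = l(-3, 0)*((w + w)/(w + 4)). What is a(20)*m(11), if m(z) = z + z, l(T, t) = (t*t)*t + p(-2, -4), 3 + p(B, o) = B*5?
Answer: -1430/3 ≈ -476.67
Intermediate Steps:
p(B, o) = -3 + 5*B (p(B, o) = -3 + B*5 = -3 + 5*B)
l(T, t) = -13 + t³ (l(T, t) = (t*t)*t + (-3 + 5*(-2)) = t²*t + (-3 - 10) = t³ - 13 = -13 + t³)
a(w) = -26*w/(4 + w) (a(w) = (-13 + 0³)*((w + w)/(w + 4)) = (-13 + 0)*((2*w)/(4 + w)) = -26*w/(4 + w))
m(z) = 2*z
a(20)*m(11) = (-26*20/(4 + 20))*(2*11) = -26*20/24*22 = -26*20*1/24*22 = -65/3*22 = -1430/3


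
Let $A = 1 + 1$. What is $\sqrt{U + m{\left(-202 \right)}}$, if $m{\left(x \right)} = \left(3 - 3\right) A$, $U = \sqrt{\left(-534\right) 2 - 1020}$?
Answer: $2^{\frac{3}{4}} \sqrt{3} \sqrt[4]{29} \sqrt{i} \approx 4.7799 + 4.7799 i$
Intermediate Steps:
$U = 6 i \sqrt{58}$ ($U = \sqrt{-1068 - 1020} = \sqrt{-2088} = 6 i \sqrt{58} \approx 45.695 i$)
$A = 2$
$m{\left(x \right)} = 0$ ($m{\left(x \right)} = \left(3 - 3\right) 2 = 0 \cdot 2 = 0$)
$\sqrt{U + m{\left(-202 \right)}} = \sqrt{6 i \sqrt{58} + 0} = \sqrt{6 i \sqrt{58}} = 2^{\frac{3}{4}} \sqrt{3} \sqrt[4]{29} \sqrt{i}$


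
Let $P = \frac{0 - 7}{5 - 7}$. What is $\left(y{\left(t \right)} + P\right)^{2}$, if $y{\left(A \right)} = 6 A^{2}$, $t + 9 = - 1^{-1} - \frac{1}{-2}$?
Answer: $297025$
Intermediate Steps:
$t = - \frac{19}{2}$ ($t = -9 - \frac{1}{2} = - \frac{19}{2} \approx -9.5$)
$P = \frac{7}{2}$ ($P = - \frac{7}{-2} = \left(-7\right) \left(- \frac{1}{2}\right) = \frac{7}{2} \approx 3.5$)
$\left(y{\left(t \right)} + P\right)^{2} = \left(6 \left(- \frac{19}{2}\right)^{2} + \frac{7}{2}\right)^{2} = \left(6 \cdot \frac{361}{4} + \frac{7}{2}\right)^{2} = \left(\frac{1083}{2} + \frac{7}{2}\right)^{2} = 545^{2} = 297025$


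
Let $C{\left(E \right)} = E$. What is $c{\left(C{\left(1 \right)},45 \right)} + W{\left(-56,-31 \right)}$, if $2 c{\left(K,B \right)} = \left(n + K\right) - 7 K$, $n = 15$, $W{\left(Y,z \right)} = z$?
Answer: $- \frac{53}{2} \approx -26.5$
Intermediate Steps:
$c{\left(K,B \right)} = \frac{15}{2} - 3 K$ ($c{\left(K,B \right)} = \frac{\left(15 + K\right) - 7 K}{2} = \frac{15 - 6 K}{2} = \frac{15}{2} - 3 K$)
$c{\left(C{\left(1 \right)},45 \right)} + W{\left(-56,-31 \right)} = \left(\frac{15}{2} - 3\right) - 31 = \frac{9}{2} - 31 = - \frac{53}{2}$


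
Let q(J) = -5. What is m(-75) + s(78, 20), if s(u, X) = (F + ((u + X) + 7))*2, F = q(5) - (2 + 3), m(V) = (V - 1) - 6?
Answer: 108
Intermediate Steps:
m(V) = -7 + V (m(V) = (-1 + V) - 6 = -7 + V)
F = -10 (F = -5 - (2 + 3) = -5 - 1*5 = -5 - 5 = -10)
s(u, X) = -6 + 2*X + 2*u (s(u, X) = (-10 + ((u + X) + 7))*2 = (-10 + ((X + u) + 7))*2 = (-10 + (7 + X + u))*2 = (-3 + X + u)*2 = -6 + 2*X + 2*u)
m(-75) + s(78, 20) = (-7 - 75) + (-6 + 2*20 + 2*78) = -82 + (-6 + 40 + 156) = -82 + 190 = 108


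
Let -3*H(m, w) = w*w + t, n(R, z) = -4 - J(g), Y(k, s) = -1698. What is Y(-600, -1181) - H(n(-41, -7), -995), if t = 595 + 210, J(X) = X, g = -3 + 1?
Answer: 985736/3 ≈ 3.2858e+5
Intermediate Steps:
g = -2
t = 805
n(R, z) = -2 (n(R, z) = -4 - 1*(-2) = -4 + 2 = -2)
H(m, w) = -805/3 - w**2/3 (H(m, w) = -(w*w + 805)/3 = -(w**2 + 805)/3 = -(805 + w**2)/3 = -805/3 - w**2/3)
Y(-600, -1181) - H(n(-41, -7), -995) = -1698 - (-805/3 - 1/3*(-995)**2) = -1698 - (-805/3 - 1/3*990025) = -1698 - (-805/3 - 990025/3) = -1698 - 1*(-990830/3) = -1698 + 990830/3 = 985736/3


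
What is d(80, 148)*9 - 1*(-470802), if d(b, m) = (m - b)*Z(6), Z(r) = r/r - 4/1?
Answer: 468966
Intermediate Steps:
Z(r) = -3 (Z(r) = 1 - 4*1 = 1 - 4 = -3)
d(b, m) = -3*m + 3*b (d(b, m) = (m - b)*(-3) = -3*m + 3*b)
d(80, 148)*9 - 1*(-470802) = (-3*148 + 3*80)*9 - 1*(-470802) = (-444 + 240)*9 + 470802 = -204*9 + 470802 = -1836 + 470802 = 468966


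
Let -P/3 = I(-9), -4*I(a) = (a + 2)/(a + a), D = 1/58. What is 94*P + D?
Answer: 9547/348 ≈ 27.434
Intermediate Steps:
D = 1/58 ≈ 0.017241
I(a) = -(2 + a)/(8*a) (I(a) = -(a + 2)/(4*(a + a)) = -(2 + a)/(4*(2*a)) = -(2 + a)*1/(2*a)/4 = -(2 + a)/(8*a))
P = 7/24 (P = -3*(-2 - 1*(-9))/(8*(-9)) = -3*(-1)*(-2 + 9)/(8*9) = -3*(-1)*7/(8*9) = -3*(-7/72) = 7/24 ≈ 0.29167)
94*P + D = 94*(7/24) + 1/58 = 329/12 + 1/58 = 9547/348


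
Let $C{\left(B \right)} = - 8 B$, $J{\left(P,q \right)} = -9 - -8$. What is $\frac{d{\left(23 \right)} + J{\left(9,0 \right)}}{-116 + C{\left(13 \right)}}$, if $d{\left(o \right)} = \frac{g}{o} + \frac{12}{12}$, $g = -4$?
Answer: $\frac{1}{1265} \approx 0.00079051$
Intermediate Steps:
$J{\left(P,q \right)} = -1$ ($J{\left(P,q \right)} = -9 + 8 = -1$)
$d{\left(o \right)} = 1 - \frac{4}{o}$ ($d{\left(o \right)} = - \frac{4}{o} + \frac{12}{12} = - \frac{4}{o} + 12 \cdot \frac{1}{12} = - \frac{4}{o} + 1 = 1 - \frac{4}{o}$)
$\frac{d{\left(23 \right)} + J{\left(9,0 \right)}}{-116 + C{\left(13 \right)}} = \frac{\frac{-4 + 23}{23} - 1}{-116 - 104} = \frac{\frac{1}{23} \cdot 19 - 1}{-116 - 104} = \frac{\frac{19}{23} - 1}{-220} = \left(- \frac{4}{23}\right) \left(- \frac{1}{220}\right) = \frac{1}{1265}$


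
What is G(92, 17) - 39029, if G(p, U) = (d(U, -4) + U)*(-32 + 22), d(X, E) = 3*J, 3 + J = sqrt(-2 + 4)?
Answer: -39109 - 30*sqrt(2) ≈ -39151.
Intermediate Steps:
J = -3 + sqrt(2) (J = -3 + sqrt(-2 + 4) = -3 + sqrt(2) ≈ -1.5858)
d(X, E) = -9 + 3*sqrt(2) (d(X, E) = 3*(-3 + sqrt(2)) = -9 + 3*sqrt(2))
G(p, U) = 90 - 30*sqrt(2) - 10*U (G(p, U) = ((-9 + 3*sqrt(2)) + U)*(-32 + 22) = (-9 + U + 3*sqrt(2))*(-10) = 90 - 30*sqrt(2) - 10*U)
G(92, 17) - 39029 = (90 - 30*sqrt(2) - 10*17) - 39029 = (90 - 30*sqrt(2) - 170) - 39029 = (-80 - 30*sqrt(2)) - 39029 = -39109 - 30*sqrt(2)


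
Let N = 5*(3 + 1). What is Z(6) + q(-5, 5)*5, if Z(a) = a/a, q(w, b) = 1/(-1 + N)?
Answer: 24/19 ≈ 1.2632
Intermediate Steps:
N = 20 (N = 5*4 = 20)
q(w, b) = 1/19 (q(w, b) = 1/(-1 + 20) = 1/19)
Z(a) = 1
Z(6) + q(-5, 5)*5 = 1 + (1/19)*5 = 1 + 5/19 = 24/19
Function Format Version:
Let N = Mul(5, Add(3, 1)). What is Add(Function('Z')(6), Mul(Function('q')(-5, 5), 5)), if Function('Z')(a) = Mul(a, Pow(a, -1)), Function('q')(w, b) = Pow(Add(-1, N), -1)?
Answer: Rational(24, 19) ≈ 1.2632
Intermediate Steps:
N = 20 (N = Mul(5, 4) = 20)
Function('q')(w, b) = Rational(1, 19) (Function('q')(w, b) = Pow(Add(-1, 20), -1) = Pow(19, -1) = Rational(1, 19))
Function('Z')(a) = 1
Add(Function('Z')(6), Mul(Function('q')(-5, 5), 5)) = Add(1, Mul(Rational(1, 19), 5)) = Add(1, Rational(5, 19)) = Rational(24, 19)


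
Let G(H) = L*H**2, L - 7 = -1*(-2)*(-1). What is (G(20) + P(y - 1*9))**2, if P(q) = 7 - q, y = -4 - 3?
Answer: 4092529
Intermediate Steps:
L = 5 (L = 7 - 1*(-2)*(-1) = 7 + 2*(-1) = 7 - 2 = 5)
y = -7
G(H) = 5*H**2
(G(20) + P(y - 1*9))**2 = (5*20**2 + (7 - (-7 - 1*9)))**2 = (5*400 + (7 - (-7 - 9)))**2 = (2000 + (7 - 1*(-16)))**2 = (2000 + (7 + 16))**2 = (2000 + 23)**2 = 2023**2 = 4092529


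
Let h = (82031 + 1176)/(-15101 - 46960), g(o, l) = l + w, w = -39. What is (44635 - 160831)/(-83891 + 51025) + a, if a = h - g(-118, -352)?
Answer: 400999008830/1019848413 ≈ 393.19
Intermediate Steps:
g(o, l) = -39 + l (g(o, l) = l - 39 = -39 + l)
h = -83207/62061 (h = 83207/(-62061) = 83207*(-1/62061) = -83207/62061 ≈ -1.3407)
a = 24182644/62061 (a = -83207/62061 - (-39 - 352) = -83207/62061 - 1*(-391) = -83207/62061 + 391 = 24182644/62061 ≈ 389.66)
(44635 - 160831)/(-83891 + 51025) + a = (44635 - 160831)/(-83891 + 51025) + 24182644/62061 = -116196/(-32866) + 24182644/62061 = -116196*(-1/32866) + 24182644/62061 = 58098/16433 + 24182644/62061 = 400999008830/1019848413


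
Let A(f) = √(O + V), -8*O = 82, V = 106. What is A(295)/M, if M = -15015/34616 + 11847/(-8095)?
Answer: -140108260*√383/531642177 ≈ -5.1576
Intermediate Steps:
O = -41/4 (O = -⅛*82 = -41/4 ≈ -10.250)
A(f) = √383/2 (A(f) = √(-41/4 + 106) = √(383/4) = √383/2)
M = -531642177/280216520 (M = -15015*1/34616 + 11847*(-1/8095) = -15015/34616 - 11847/8095 = -531642177/280216520 ≈ -1.8973)
A(295)/M = (√383/2)/(-531642177/280216520) = (√383/2)*(-280216520/531642177) = -140108260*√383/531642177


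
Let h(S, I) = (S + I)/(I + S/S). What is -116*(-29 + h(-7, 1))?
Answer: 3712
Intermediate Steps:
h(S, I) = (I + S)/(1 + I) (h(S, I) = (I + S)/(I + 1) = (I + S)/(1 + I))
-116*(-29 + h(-7, 1)) = -116*(-29 + (1 - 7)/(1 + 1)) = -116*(-29 - 6/2) = -116*(-29 + (½)*(-6)) = -116*(-29 - 3) = -116*(-32) = 3712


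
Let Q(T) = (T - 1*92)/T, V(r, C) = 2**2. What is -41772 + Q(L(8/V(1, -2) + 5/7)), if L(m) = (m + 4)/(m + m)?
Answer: -1966733/47 ≈ -41845.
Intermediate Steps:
V(r, C) = 4
L(m) = (4 + m)/(2*m) (L(m) = (4 + m)/((2*m)) = (4 + m)*(1/(2*m)) = (4 + m)/(2*m))
Q(T) = (-92 + T)/T (Q(T) = (T - 92)/T = (-92 + T)/T)
-41772 + Q(L(8/V(1, -2) + 5/7)) = -41772 + (-92 + (4 + (8/4 + 5/7))/(2*(8/4 + 5/7)))/(((4 + (8/4 + 5/7))/(2*(8/4 + 5/7)))) = -41772 + (-92 + (4 + (8*(1/4) + 5*(1/7)))/(2*(8*(1/4) + 5*(1/7))))/(((4 + (8*(1/4) + 5*(1/7)))/(2*(8*(1/4) + 5*(1/7))))) = -41772 + (-92 + (4 + (2 + 5/7))/(2*(2 + 5/7)))/(((4 + (2 + 5/7))/(2*(2 + 5/7)))) = -41772 + (-92 + (4 + 19/7)/(2*(19/7)))/(((4 + 19/7)/(2*(19/7)))) = -41772 + (-92 + (1/2)*(7/19)*(47/7))/(((1/2)*(7/19)*(47/7))) = -41772 + (-92 + 47/38)/(47/38) = -41772 + (38/47)*(-3449/38) = -41772 - 3449/47 = -1966733/47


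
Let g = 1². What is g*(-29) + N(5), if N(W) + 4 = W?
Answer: -28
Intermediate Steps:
N(W) = -4 + W
g = 1
g*(-29) + N(5) = 1*(-29) + (-4 + 5) = -29 + 1 = -28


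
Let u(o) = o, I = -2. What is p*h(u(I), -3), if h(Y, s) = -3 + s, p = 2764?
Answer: -16584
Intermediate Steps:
p*h(u(I), -3) = 2764*(-3 - 3) = 2764*(-6) = -16584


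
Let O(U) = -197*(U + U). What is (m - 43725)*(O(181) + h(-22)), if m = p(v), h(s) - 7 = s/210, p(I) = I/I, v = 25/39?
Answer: 327372344104/105 ≈ 3.1178e+9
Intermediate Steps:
O(U) = -394*U
v = 25/39 (v = 25*(1/39) = 25/39 ≈ 0.64103)
p(I) = 1
h(s) = 7 + s/210
m = 1
(m - 43725)*(O(181) + h(-22)) = (1 - 43725)*(-394*181 + (7 + (1/210)*(-22))) = -43724*(-71314 + (7 - 11/105)) = -43724*(-71314 + 724/105) = -43724*(-7487246/105) = 327372344104/105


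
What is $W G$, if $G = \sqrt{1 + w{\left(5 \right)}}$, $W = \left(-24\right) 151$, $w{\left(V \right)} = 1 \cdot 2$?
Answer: $- 3624 \sqrt{3} \approx -6277.0$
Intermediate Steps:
$w{\left(V \right)} = 2$
$W = -3624$
$G = \sqrt{3}$ ($G = \sqrt{1 + 2} = \sqrt{3} \approx 1.732$)
$W G = - 3624 \sqrt{3}$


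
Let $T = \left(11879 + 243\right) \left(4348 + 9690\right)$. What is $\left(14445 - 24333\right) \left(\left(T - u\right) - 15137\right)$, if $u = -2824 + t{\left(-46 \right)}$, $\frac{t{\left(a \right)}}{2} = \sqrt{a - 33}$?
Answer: $-1682505721824 + 19776 i \sqrt{79} \approx -1.6825 \cdot 10^{12} + 1.7577 \cdot 10^{5} i$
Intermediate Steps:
$t{\left(a \right)} = 2 \sqrt{-33 + a}$ ($t{\left(a \right)} = 2 \sqrt{a - 33} = 2 \sqrt{-33 + a}$)
$T = 170168636$ ($T = 12122 \cdot 14038 = 170168636$)
$u = -2824 + 2 i \sqrt{79}$ ($u = -2824 + 2 \sqrt{-33 - 46} = -2824 + 2 \sqrt{-79} = -2824 + 2 i \sqrt{79} \approx -2824.0 + 17.776 i$)
$\left(14445 - 24333\right) \left(\left(T - u\right) - 15137\right) = \left(14445 - 24333\right) \left(\left(170168636 - \left(-2824 + 2 i \sqrt{79}\right)\right) - 15137\right) = - 9888 \left(\left(170168636 + \left(2824 - 2 i \sqrt{79}\right)\right) - 15137\right) = - 9888 \left(\left(170171460 - 2 i \sqrt{79}\right) - 15137\right) = - 9888 \left(170156323 - 2 i \sqrt{79}\right) = -1682505721824 + 19776 i \sqrt{79}$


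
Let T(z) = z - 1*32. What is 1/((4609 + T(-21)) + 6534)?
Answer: 1/11090 ≈ 9.0171e-5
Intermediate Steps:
T(z) = -32 + z (T(z) = z - 32 = -32 + z)
1/((4609 + T(-21)) + 6534) = 1/((4609 + (-32 - 21)) + 6534) = 1/((4609 - 53) + 6534) = 1/(4556 + 6534) = 1/11090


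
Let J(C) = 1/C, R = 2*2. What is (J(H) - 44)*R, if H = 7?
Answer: -1228/7 ≈ -175.43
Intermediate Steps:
R = 4
(J(H) - 44)*R = (1/7 - 44)*4 = (⅐ - 44)*4 = -307/7*4 = -1228/7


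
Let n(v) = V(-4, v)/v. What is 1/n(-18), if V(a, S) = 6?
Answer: -3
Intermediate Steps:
n(v) = 6/v
1/n(-18) = 1/(6/(-18)) = 1/(6*(-1/18)) = 1/(-1/3) = -3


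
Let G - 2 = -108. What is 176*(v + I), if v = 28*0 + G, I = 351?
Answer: 43120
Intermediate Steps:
G = -106 (G = 2 - 108 = -106)
v = -106 (v = 28*0 - 106 = 0 - 106 = -106)
176*(v + I) = 176*(-106 + 351) = 176*245 = 43120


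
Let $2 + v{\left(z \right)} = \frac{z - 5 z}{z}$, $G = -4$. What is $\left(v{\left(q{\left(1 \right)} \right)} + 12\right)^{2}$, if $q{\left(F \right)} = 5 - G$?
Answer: $36$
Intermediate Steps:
$q{\left(F \right)} = 9$ ($q{\left(F \right)} = 5 - -4 = 5 + 4 = 9$)
$v{\left(z \right)} = -6$ ($v{\left(z \right)} = -2 + \frac{z - 5 z}{z} = -2 + \frac{\left(-4\right) z}{z} = -2 - 4 = -6$)
$\left(v{\left(q{\left(1 \right)} \right)} + 12\right)^{2} = \left(-6 + 12\right)^{2} = 6^{2} = 36$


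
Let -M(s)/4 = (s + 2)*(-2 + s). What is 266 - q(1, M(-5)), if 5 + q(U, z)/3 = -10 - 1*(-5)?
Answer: 296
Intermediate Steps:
M(s) = -4*(-2 + s)*(2 + s) (M(s) = -4*(s + 2)*(-2 + s) = -4*(2 + s)*(-2 + s) = -4*(-2 + s)*(2 + s))
q(U, z) = -30 (q(U, z) = -15 + 3*(-10 - 1*(-5)) = -15 + 3*(-10 + 5) = -15 + 3*(-5) = -15 - 15 = -30)
266 - q(1, M(-5)) = 266 - 1*(-30) = 266 + 30 = 296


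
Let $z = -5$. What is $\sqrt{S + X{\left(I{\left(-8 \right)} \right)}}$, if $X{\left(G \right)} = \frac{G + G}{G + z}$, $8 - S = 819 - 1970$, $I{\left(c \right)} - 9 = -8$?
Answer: $\frac{\sqrt{4634}}{2} \approx 34.037$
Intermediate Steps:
$I{\left(c \right)} = 1$ ($I{\left(c \right)} = 9 - 8 = 1$)
$S = 1159$ ($S = 8 - \left(819 - 1970\right) = 8 - -1151 = 8 + 1151 = 1159$)
$X{\left(G \right)} = \frac{2 G}{-5 + G}$ ($X{\left(G \right)} = \frac{G + G}{G - 5} = \frac{2 G}{-5 + G}$)
$\sqrt{S + X{\left(I{\left(-8 \right)} \right)}} = \sqrt{1159 + 2 \cdot 1 \frac{1}{-5 + 1}} = \sqrt{1159 + 2 \cdot 1 \frac{1}{-4}} = \sqrt{1159 + 2 \cdot 1 \left(- \frac{1}{4}\right)} = \sqrt{1159 - \frac{1}{2}} = \sqrt{\frac{2317}{2}} = \frac{\sqrt{4634}}{2}$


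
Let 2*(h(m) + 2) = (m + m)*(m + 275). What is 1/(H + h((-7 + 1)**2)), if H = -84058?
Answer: -1/72864 ≈ -1.3724e-5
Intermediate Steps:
h(m) = -2 + m*(275 + m) (h(m) = -2 + ((m + m)*(m + 275))/2 = -2 + ((2*m)*(275 + m))/2 = -2 + (2*m*(275 + m))/2 = -2 + m*(275 + m))
1/(H + h((-7 + 1)**2)) = 1/(-84058 + (-2 + ((-7 + 1)**2)**2 + 275*(-7 + 1)**2)) = 1/(-84058 + (-2 + ((-6)**2)**2 + 275*(-6)**2)) = 1/(-84058 + (-2 + 36**2 + 275*36)) = 1/(-84058 + (-2 + 1296 + 9900)) = 1/(-84058 + 11194) = 1/(-72864) = -1/72864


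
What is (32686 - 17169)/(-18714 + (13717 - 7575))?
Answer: -15517/12572 ≈ -1.2343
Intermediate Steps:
(32686 - 17169)/(-18714 + (13717 - 7575)) = 15517/(-18714 + 6142) = 15517/(-12572) = 15517*(-1/12572) = -15517/12572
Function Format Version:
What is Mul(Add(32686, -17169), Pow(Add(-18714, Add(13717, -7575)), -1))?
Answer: Rational(-15517, 12572) ≈ -1.2343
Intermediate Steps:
Mul(Add(32686, -17169), Pow(Add(-18714, Add(13717, -7575)), -1)) = Mul(15517, Pow(Add(-18714, 6142), -1)) = Mul(15517, Pow(-12572, -1)) = Mul(15517, Rational(-1, 12572)) = Rational(-15517, 12572)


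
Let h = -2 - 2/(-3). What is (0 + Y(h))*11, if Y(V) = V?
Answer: -44/3 ≈ -14.667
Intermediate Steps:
h = -4/3 (h = -2 - 2*(-⅓) = -2 + ⅔ = -4/3 ≈ -1.3333)
(0 + Y(h))*11 = (0 - 4/3)*11 = -4/3*11 = -44/3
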